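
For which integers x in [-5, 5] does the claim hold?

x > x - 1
Over all integers in [-5, 5], LHS − RHS is smallest at x = 0, where it equals 1:
x = 0: RHS = 0 - 1 = -1; 0 > -1 — holds
At the ends of the range:
x = -5: RHS = (-5) - 1 = -6; -5 > -6 — holds
x = 5: RHS = 5 - 1 = 4; 5 > 4 — holds
Hence LHS − RHS is never zero or negative, i.e. LHS > RHS throughout, so the relation holds for every integer in [-5, 5].

Answer: All integers in [-5, 5]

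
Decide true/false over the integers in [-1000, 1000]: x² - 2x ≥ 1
The claim fails at x = 0:
x = 0: LHS = 0² - 2·0 = 0; 0 ≥ 1 — FAILS

Because a single integer refutes it, the statement is false.

Answer: False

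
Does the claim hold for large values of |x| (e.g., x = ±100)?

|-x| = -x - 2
x = 100: LHS = |-100| = 100, RHS = -100 - 2 = -102; 100 = -102 — FAILS
x = -100: LHS = |-(-100)| = |100| = 100, RHS = -(-100) - 2 = 98; 100 = 98 — FAILS

Answer: No, fails for both x = 100 and x = -100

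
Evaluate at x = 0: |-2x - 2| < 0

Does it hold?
x = 0: LHS = |-2·0 - 2| = |-2| = 2; 2 < 0 — FAILS

The relation fails at x = 0, so x = 0 is a counterexample.

Answer: No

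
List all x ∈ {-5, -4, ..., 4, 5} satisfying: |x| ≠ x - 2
Over all integers in [-5, 5], LHS − RHS is always positive; it is smallest at x = 0, where it equals 2:
x = 0: LHS = |0| = 0, RHS = 0 - 2 = -2; 0 ≠ -2 — holds
At the ends of the range:
x = -5: LHS = |-5| = 5, RHS = (-5) - 2 = -7; 5 ≠ -7 — holds
x = 5: LHS = |5| = 5, RHS = 5 - 2 = 3; 5 ≠ 3 — holds
Hence LHS − RHS is never 0, i.e. the two sides are never equal, so the relation holds for every integer in [-5, 5].

Answer: All integers in [-5, 5]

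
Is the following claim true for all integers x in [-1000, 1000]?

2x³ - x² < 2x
The claim fails at x = 0:
x = 0: LHS = 2·0³ - 0² = 0, RHS = 2·0 = 0; 0 < 0 — FAILS

Because a single integer refutes it, the statement is false.

Answer: False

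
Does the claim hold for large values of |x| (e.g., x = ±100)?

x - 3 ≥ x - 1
x = 100: LHS = 100 - 3 = 97, RHS = 100 - 1 = 99; 97 ≥ 99 — FAILS
x = -100: LHS = (-100) - 3 = -103, RHS = (-100) - 1 = -101; -103 ≥ -101 — FAILS

Answer: No, fails for both x = 100 and x = -100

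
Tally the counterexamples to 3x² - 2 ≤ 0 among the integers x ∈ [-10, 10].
Counterexamples in [-10, 10]: {-10, -9, -8, -7, -6, -5, -4, -3, -2, -1, 1, 2, 3, 4, 5, 6, 7, 8, 9, 10}.

Counting them gives 20 values.

Answer: 20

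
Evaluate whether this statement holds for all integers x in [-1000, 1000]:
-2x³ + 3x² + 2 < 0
The claim fails at x = 0:
x = 0: LHS = -2·0³ + 3·0² + 2 = 2; 2 < 0 — FAILS

Because a single integer refutes it, the statement is false.

Answer: False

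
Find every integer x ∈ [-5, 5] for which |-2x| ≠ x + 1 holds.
Holds for: {-5, -4, -3, -2, -1, 0, 2, 3, 4, 5}
Fails for: {1}

Answer: {-5, -4, -3, -2, -1, 0, 2, 3, 4, 5}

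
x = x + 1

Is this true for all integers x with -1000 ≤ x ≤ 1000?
The claim fails at x = 0:
x = 0: RHS = 0 + 1 = 1; 0 = 1 — FAILS

Because a single integer refutes it, the statement is false.

Answer: False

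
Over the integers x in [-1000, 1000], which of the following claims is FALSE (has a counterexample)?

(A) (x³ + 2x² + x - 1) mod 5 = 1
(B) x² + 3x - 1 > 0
(A) x = 0: LHS = (0³ + 2·0² + 0 - 1) mod 5 = (-1) mod 5 = 4; 4 = 1 — FAILS
(B) x = 0: LHS = 0² + 3·0 - 1 = -1; -1 > 0 — FAILS

Answer: Both A and B are false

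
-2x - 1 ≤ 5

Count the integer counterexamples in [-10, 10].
Counterexamples in [-10, 10]: {-10, -9, -8, -7, -6, -5, -4}.

Counting them gives 7 values.

Answer: 7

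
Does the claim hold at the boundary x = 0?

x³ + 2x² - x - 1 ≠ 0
x = 0: LHS = 0³ + 2·0² - 0 - 1 = -1; -1 ≠ 0 — holds

The relation is satisfied at x = 0.

Answer: Yes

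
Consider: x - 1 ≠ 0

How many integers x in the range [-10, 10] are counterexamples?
Counterexamples in [-10, 10]: {1}.

Counting them gives 1 values.

Answer: 1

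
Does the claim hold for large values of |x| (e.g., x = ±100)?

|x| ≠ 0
x = 100: LHS = |100| = 100; 100 ≠ 0 — holds
x = -100: LHS = |-100| = 100; 100 ≠ 0 — holds

Answer: Yes, holds for both x = 100 and x = -100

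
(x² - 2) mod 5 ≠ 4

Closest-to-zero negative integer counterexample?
Testing negative integers from -1 downward:
x = -1: LHS = ((-1)² - 2) mod 5 = (-1) mod 5 = 4; 4 ≠ 4 — FAILS  ← closest negative counterexample to 0

Answer: x = -1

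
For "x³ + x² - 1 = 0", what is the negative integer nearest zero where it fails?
Testing negative integers from -1 downward:
x = -1: LHS = (-1)³ + (-1)² - 1 = -1; -1 = 0 — FAILS  ← closest negative counterexample to 0

Answer: x = -1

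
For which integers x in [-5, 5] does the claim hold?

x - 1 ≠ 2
Holds for: {-5, -4, -3, -2, -1, 0, 1, 2, 4, 5}
Fails for: {3}

Answer: {-5, -4, -3, -2, -1, 0, 1, 2, 4, 5}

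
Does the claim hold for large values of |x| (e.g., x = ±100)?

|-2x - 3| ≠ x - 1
x = 100: LHS = |-2·100 - 3| = |-203| = 203, RHS = 100 - 1 = 99; 203 ≠ 99 — holds
x = -100: LHS = |-2·(-100) - 3| = |197| = 197, RHS = (-100) - 1 = -101; 197 ≠ -101 — holds

Answer: Yes, holds for both x = 100 and x = -100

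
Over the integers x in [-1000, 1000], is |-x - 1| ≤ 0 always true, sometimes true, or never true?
Holds at x = -1: LHS = |-(-1) - 1| = |0| = 0; 0 ≤ 0 — holds
Fails at x = 0: LHS = |-0 - 1| = |-1| = 1; 1 ≤ 0 — FAILS
It is satisfied by some integers in the range but not all.

Answer: Sometimes true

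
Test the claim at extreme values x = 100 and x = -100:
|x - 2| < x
x = 100: LHS = |100 - 2| = |98| = 98; 98 < 100 — holds
x = -100: LHS = |(-100) - 2| = |-102| = 102; 102 < -100 — FAILS

Answer: Partially: holds for x = 100, fails for x = -100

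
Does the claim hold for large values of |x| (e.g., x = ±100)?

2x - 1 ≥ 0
x = 100: LHS = 2·100 - 1 = 199; 199 ≥ 0 — holds
x = -100: LHS = 2·(-100) - 1 = -201; -201 ≥ 0 — FAILS

Answer: Partially: holds for x = 100, fails for x = -100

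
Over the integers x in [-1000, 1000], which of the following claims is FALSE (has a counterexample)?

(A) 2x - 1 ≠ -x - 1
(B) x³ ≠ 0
(A) x = 0: LHS = 2·0 - 1 = -1, RHS = -0 - 1 = -1; -1 ≠ -1 — FAILS
(B) x = 0: LHS = 0³ = 0; 0 ≠ 0 — FAILS

Answer: Both A and B are false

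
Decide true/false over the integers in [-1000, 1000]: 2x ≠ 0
The claim fails at x = 0:
x = 0: LHS = 2·0 = 0; 0 ≠ 0 — FAILS

Because a single integer refutes it, the statement is false.

Answer: False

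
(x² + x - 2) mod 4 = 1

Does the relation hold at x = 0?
x = 0: LHS = (0² + 0 - 2) mod 4 = (-2) mod 4 = 2; 2 = 1 — FAILS

The relation fails at x = 0, so x = 0 is a counterexample.

Answer: No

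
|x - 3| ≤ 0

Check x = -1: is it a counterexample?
Substitute x = -1 into the relation:
x = -1: LHS = |(-1) - 3| = |-4| = 4; 4 ≤ 0 — FAILS

Since the claim fails at x = -1, this value is a counterexample.

Answer: Yes, x = -1 is a counterexample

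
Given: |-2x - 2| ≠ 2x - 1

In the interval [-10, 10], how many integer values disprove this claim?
Over all integers in [-10, 10], LHS − RHS is always positive; it is smallest at x = 0, where it equals 3:
x = 0: LHS = |-2·0 - 2| = |-2| = 2, RHS = 2·0 - 1 = -1; 2 ≠ -1 — holds
At the ends of the range:
x = -10: LHS = |-2·(-10) - 2| = |18| = 18, RHS = 2·(-10) - 1 = -21; 18 ≠ -21 — holds
x = 10: LHS = |-2·10 - 2| = |-22| = 22, RHS = 2·10 - 1 = 19; 22 ≠ 19 — holds
Hence LHS − RHS is never 0, i.e. the two sides are never equal, so the relation holds for every integer in [-10, 10].

No counterexample appears in that range.

Answer: 0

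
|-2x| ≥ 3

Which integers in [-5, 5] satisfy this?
Holds for: {-5, -4, -3, -2, 2, 3, 4, 5}
Fails for: {-1, 0, 1}

Answer: {-5, -4, -3, -2, 2, 3, 4, 5}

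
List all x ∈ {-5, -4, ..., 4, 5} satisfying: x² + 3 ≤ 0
Over all integers in [-5, 5], LHS − RHS is smallest at x = 0, where it equals 3:
x = 0: LHS = 0² + 3 = 3; 3 ≤ 0 — FAILS
At the ends of the range:
x = -5: LHS = (-5)² + 3 = 28; 28 ≤ 0 — FAILS
x = 5: LHS = 5² + 3 = 28; 28 ≤ 0 — FAILS
Hence LHS − RHS is never zero or negative, i.e. LHS > RHS throughout, so the claimed relation (≤) fails for every integer in [-5, 5].

Answer: None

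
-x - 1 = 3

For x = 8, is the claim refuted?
Substitute x = 8 into the relation:
x = 8: LHS = -8 - 1 = -9; -9 = 3 — FAILS

Since the claim fails at x = 8, this value is a counterexample.

Answer: Yes, x = 8 is a counterexample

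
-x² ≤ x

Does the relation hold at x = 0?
x = 0: LHS = -0² = 0; 0 ≤ 0 — holds

The relation is satisfied at x = 0.

Answer: Yes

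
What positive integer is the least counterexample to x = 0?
Testing positive integers:
x = 1: 1 = 0 — FAILS  ← smallest positive counterexample

Answer: x = 1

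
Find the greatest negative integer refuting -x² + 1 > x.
Testing negative integers from -1 downward:
x = -1: LHS = -(-1)² + 1 = 0; 0 > -1 — holds
x = -2: LHS = -(-2)² + 1 = -3; -3 > -2 — FAILS  ← closest negative counterexample to 0

Answer: x = -2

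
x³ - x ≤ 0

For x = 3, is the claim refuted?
Substitute x = 3 into the relation:
x = 3: LHS = 3³ - 3 = 24; 24 ≤ 0 — FAILS

Since the claim fails at x = 3, this value is a counterexample.

Answer: Yes, x = 3 is a counterexample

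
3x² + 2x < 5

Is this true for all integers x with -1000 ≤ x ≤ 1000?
The claim fails at x = 1:
x = 1: LHS = 3·1² + 2·1 = 5; 5 < 5 — FAILS

Because a single integer refutes it, the statement is false.

Answer: False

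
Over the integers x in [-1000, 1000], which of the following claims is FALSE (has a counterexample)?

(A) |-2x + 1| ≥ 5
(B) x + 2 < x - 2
(A) x = 0: LHS = |-2·0 + 1| = |1| = 1; 1 ≥ 5 — FAILS
(B) x = 0: LHS = 0 + 2 = 2, RHS = 0 - 2 = -2; 2 < -2 — FAILS

Answer: Both A and B are false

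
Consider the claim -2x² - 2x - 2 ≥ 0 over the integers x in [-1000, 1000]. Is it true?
The claim fails at x = 0:
x = 0: LHS = -2·0² - 2·0 - 2 = -2; -2 ≥ 0 — FAILS

Because a single integer refutes it, the statement is false.

Answer: False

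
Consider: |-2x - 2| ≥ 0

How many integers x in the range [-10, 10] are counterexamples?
An absolute value is never negative, so the left side is ≥ 0 for every x, while the right side is 0. Tightest case in [-10, 10] is x = -1:
x = -1: LHS = |-2·(-1) - 2| = |0| = 0; 0 ≥ 0 — holds
Hence LHS − RHS is never negative, i.e. LHS ≥ RHS throughout, so the relation holds for every integer in [-10, 10].

No counterexample appears in that range.

Answer: 0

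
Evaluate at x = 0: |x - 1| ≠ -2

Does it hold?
x = 0: LHS = |0 - 1| = |-1| = 1; 1 ≠ -2 — holds

The relation is satisfied at x = 0.

Answer: Yes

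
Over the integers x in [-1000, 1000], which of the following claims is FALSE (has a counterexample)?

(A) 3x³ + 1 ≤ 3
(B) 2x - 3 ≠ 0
(A) x = 1: LHS = 3·1³ + 1 = 4; 4 ≤ 3 — FAILS

(B) Track d = LHS − RHS over the integers in [-1000, 1000]. Equality would need d = 0, but d changes sign only between consecutive integers, jumping over 0:
x = 1: LHS = 2·1 - 3 = -1; -1 ≠ 0 — holds  (d = -1)
x = 2: LHS = 2·2 - 3 = 1; 1 ≠ 0 — holds  (d = 1)
Away from these crossings d keeps a constant sign, and checking every integer in [-1000, 1000] confirms d ≠ 0 throughout. Hence the two sides are never equal, so the relation holds for every integer in [-1000, 1000].

Only (A) has a counterexample.

Answer: A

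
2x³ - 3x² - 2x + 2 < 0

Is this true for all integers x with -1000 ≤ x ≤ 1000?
The claim fails at x = 0:
x = 0: LHS = 2·0³ - 3·0² - 2·0 + 2 = 2; 2 < 0 — FAILS

Because a single integer refutes it, the statement is false.

Answer: False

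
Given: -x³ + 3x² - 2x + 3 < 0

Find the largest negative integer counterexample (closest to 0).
Testing negative integers from -1 downward:
x = -1: LHS = -(-1)³ + 3·(-1)² - 2·(-1) + 3 = 9; 9 < 0 — FAILS  ← closest negative counterexample to 0

Answer: x = -1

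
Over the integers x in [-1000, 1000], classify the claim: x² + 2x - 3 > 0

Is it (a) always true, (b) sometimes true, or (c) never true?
Holds at x = 2: LHS = 2² + 2·2 - 3 = 5; 5 > 0 — holds
Fails at x = 0: LHS = 0² + 2·0 - 3 = -3; -3 > 0 — FAILS
It is satisfied by some integers in the range but not all.

Answer: Sometimes true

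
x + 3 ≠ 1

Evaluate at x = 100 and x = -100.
x = 100: LHS = 100 + 3 = 103; 103 ≠ 1 — holds
x = -100: LHS = (-100) + 3 = -97; -97 ≠ 1 — holds

Answer: Yes, holds for both x = 100 and x = -100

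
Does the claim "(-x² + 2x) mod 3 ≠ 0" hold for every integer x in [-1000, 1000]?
The claim fails at x = 0:
x = 0: LHS = (-0² + 2·0) mod 3 = 0 mod 3 = 0; 0 ≠ 0 — FAILS

Because a single integer refutes it, the statement is false.

Answer: False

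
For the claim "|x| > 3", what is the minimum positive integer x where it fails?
Testing positive integers:
x = 1: LHS = |1| = 1; 1 > 3 — FAILS  ← smallest positive counterexample

Answer: x = 1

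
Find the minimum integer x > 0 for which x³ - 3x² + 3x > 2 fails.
Testing positive integers:
x = 1: LHS = 1³ - 3·1² + 3·1 = 1; 1 > 2 — FAILS  ← smallest positive counterexample

Answer: x = 1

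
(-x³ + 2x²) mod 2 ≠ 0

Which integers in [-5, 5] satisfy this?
Holds for: {-5, -3, -1, 1, 3, 5}
Fails for: {-4, -2, 0, 2, 4}

Answer: {-5, -3, -1, 1, 3, 5}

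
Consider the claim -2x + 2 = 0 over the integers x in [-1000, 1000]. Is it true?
The claim fails at x = 0:
x = 0: LHS = -2·0 + 2 = 2; 2 = 0 — FAILS

Because a single integer refutes it, the statement is false.

Answer: False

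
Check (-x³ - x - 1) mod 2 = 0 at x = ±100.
x = 100: LHS = (-100³ - 100 - 1) mod 2 = (-1000101) mod 2 = 1; 1 = 0 — FAILS
x = -100: LHS = (-(-100)³ - (-100) - 1) mod 2 = 1000099 mod 2 = 1; 1 = 0 — FAILS

Answer: No, fails for both x = 100 and x = -100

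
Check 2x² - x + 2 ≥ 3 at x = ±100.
x = 100: LHS = 2·100² - 100 + 2 = 19902; 19902 ≥ 3 — holds
x = -100: LHS = 2·(-100)² - (-100) + 2 = 20102; 20102 ≥ 3 — holds

Answer: Yes, holds for both x = 100 and x = -100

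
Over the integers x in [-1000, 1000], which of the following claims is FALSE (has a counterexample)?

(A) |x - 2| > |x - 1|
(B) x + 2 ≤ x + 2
(A) x = 2: LHS = |2 - 2| = |0| = 0, RHS = |2 - 1| = |1| = 1; 0 > 1 — FAILS

(B) Over all integers in [-1000, 1000], LHS − RHS is largest at x = 0, where it equals 0:
x = 0: LHS = 0 + 2 = 2, RHS = 0 + 2 = 2; 2 ≤ 2 — holds
At the ends of the range:
x = -1000: LHS = (-1000) + 2 = -998, RHS = (-1000) + 2 = -998; -998 ≤ -998 — holds
x = 1000: LHS = 1000 + 2 = 1002, RHS = 1000 + 2 = 1002; 1002 ≤ 1002 — holds
Hence LHS − RHS is never positive, i.e. LHS ≤ RHS throughout, so the relation holds for every integer in [-1000, 1000].

Only (A) has a counterexample.

Answer: A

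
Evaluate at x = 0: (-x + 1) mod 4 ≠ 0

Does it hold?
x = 0: LHS = (-0 + 1) mod 4 = 1 mod 4 = 1; 1 ≠ 0 — holds

The relation is satisfied at x = 0.

Answer: Yes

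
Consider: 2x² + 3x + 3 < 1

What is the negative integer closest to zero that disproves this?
Testing negative integers from -1 downward:
x = -1: LHS = 2·(-1)² + 3·(-1) + 3 = 2; 2 < 1 — FAILS  ← closest negative counterexample to 0

Answer: x = -1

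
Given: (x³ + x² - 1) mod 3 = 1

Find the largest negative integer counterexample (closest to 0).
Testing negative integers from -1 downward:
x = -1: LHS = ((-1)³ + (-1)² - 1) mod 3 = (-1) mod 3 = 2; 2 = 1 — FAILS  ← closest negative counterexample to 0

Answer: x = -1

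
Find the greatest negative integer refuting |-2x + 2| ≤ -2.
Testing negative integers from -1 downward:
x = -1: LHS = |-2·(-1) + 2| = |4| = 4; 4 ≤ -2 — FAILS  ← closest negative counterexample to 0

Answer: x = -1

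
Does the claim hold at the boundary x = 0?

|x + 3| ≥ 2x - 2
x = 0: LHS = |0 + 3| = |3| = 3, RHS = 2·0 - 2 = -2; 3 ≥ -2 — holds

The relation is satisfied at x = 0.

Answer: Yes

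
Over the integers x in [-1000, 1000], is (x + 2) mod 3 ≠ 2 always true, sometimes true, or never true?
Holds at x = 1: LHS = (1 + 2) mod 3 = 3 mod 3 = 0; 0 ≠ 2 — holds
Fails at x = 0: LHS = (0 + 2) mod 3 = 2 mod 3 = 2; 2 ≠ 2 — FAILS
It is satisfied by some integers in the range but not all.

Answer: Sometimes true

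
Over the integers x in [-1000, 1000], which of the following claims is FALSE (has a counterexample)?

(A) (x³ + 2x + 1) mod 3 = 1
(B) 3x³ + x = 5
(A) For a polynomial with integer coefficients, its value mod 3 depends only on x mod 3, so it suffices to check one representative of each residue class, x = 0, 1, 2:
x = 0: LHS = (0³ + 2·0 + 1) mod 3 = 1 mod 3 = 1; 1 = 1 — holds
x = 1: LHS = (1³ + 2·1 + 1) mod 3 = 4 mod 3 = 1; 1 = 1 — holds
x = 2: LHS = (2³ + 2·2 + 1) mod 3 = 13 mod 3 = 1; 1 = 1 — holds
The relation holds in every residue class, so the relation holds for every integer in [-1000, 1000].

(B) x = 0: LHS = 3·0³ + 0 = 0; 0 = 5 — FAILS

Only (B) has a counterexample.

Answer: B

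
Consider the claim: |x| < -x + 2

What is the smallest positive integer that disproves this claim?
Testing positive integers:
x = 1: LHS = |1| = 1, RHS = -1 + 2 = 1; 1 < 1 — FAILS  ← smallest positive counterexample

Answer: x = 1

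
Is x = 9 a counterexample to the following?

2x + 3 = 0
Substitute x = 9 into the relation:
x = 9: LHS = 2·9 + 3 = 21; 21 = 0 — FAILS

Since the claim fails at x = 9, this value is a counterexample.

Answer: Yes, x = 9 is a counterexample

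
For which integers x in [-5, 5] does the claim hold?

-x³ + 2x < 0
Holds for: {-1, 2, 3, 4, 5}
Fails for: {-5, -4, -3, -2, 0, 1}

Answer: {-1, 2, 3, 4, 5}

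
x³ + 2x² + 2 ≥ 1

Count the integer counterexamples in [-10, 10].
Counterexamples in [-10, 10]: {-10, -9, -8, -7, -6, -5, -4, -3}.

Counting them gives 8 values.

Answer: 8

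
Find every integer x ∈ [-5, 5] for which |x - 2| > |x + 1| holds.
Holds for: {-5, -4, -3, -2, -1, 0}
Fails for: {1, 2, 3, 4, 5}

Answer: {-5, -4, -3, -2, -1, 0}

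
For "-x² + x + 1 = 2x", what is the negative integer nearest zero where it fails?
Testing negative integers from -1 downward:
x = -1: LHS = -(-1)² + (-1) + 1 = -1, RHS = 2·(-1) = -2; -1 = -2 — FAILS  ← closest negative counterexample to 0

Answer: x = -1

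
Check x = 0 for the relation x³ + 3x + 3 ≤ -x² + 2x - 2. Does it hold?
x = 0: LHS = 0³ + 3·0 + 3 = 3, RHS = -0² + 2·0 - 2 = -2; 3 ≤ -2 — FAILS

The relation fails at x = 0, so x = 0 is a counterexample.

Answer: No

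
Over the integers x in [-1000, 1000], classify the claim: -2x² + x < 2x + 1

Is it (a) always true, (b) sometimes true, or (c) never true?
Over all integers in [-1000, 1000], LHS − RHS is largest at x = 0, where it equals -1:
x = 0: LHS = -2·0² + 0 = 0, RHS = 2·0 + 1 = 1; 0 < 1 — holds
At the ends of the range:
x = -1000: LHS = -2·(-1000)² + (-1000) = -2001000, RHS = 2·(-1000) + 1 = -1999; -2001000 < -1999 — holds
x = 1000: LHS = -2·1000² + 1000 = -1999000, RHS = 2·1000 + 1 = 2001; -1999000 < 2001 — holds
Hence LHS − RHS is never zero or positive, i.e. LHS < RHS throughout, so the relation holds for every integer in [-1000, 1000].

No counterexample exists.

Answer: Always true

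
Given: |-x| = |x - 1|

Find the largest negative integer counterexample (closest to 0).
Testing negative integers from -1 downward:
x = -1: LHS = |-(-1)| = |1| = 1, RHS = |(-1) - 1| = |-2| = 2; 1 = 2 — FAILS  ← closest negative counterexample to 0

Answer: x = -1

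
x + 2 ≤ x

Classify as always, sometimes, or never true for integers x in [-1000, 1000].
Over all integers in [-1000, 1000], LHS − RHS is smallest at x = 0, where it equals 2:
x = 0: LHS = 0 + 2 = 2; 2 ≤ 0 — FAILS
At the ends of the range:
x = -1000: LHS = (-1000) + 2 = -998; -998 ≤ -1000 — FAILS
x = 1000: LHS = 1000 + 2 = 1002; 1002 ≤ 1000 — FAILS
Hence LHS − RHS is never zero or negative, i.e. LHS > RHS throughout, so the claimed relation (≤) fails for every integer in [-1000, 1000].

No integer in the range satisfies it.

Answer: Never true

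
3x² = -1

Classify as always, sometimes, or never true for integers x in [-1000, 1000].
Over all integers in [-1000, 1000], LHS − RHS is always positive; it is smallest at x = 0, where it equals 1:
x = 0: LHS = 3·0² = 0; 0 = -1 — FAILS
At the ends of the range:
x = -1000: LHS = 3·(-1000)² = 3000000; 3000000 = -1 — FAILS
x = 1000: LHS = 3·1000² = 3000000; 3000000 = -1 — FAILS
Hence LHS − RHS is never 0, i.e. the two sides are never equal, so the claimed relation (=) fails for every integer in [-1000, 1000].

No integer in the range satisfies it.

Answer: Never true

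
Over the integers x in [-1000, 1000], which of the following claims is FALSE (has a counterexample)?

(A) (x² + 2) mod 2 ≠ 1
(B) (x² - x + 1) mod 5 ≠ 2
(A) x = 1: LHS = (1² + 2) mod 2 = 3 mod 2 = 1; 1 ≠ 1 — FAILS
(B) x = -2: LHS = ((-2)² - (-2) + 1) mod 5 = 7 mod 5 = 2; 2 ≠ 2 — FAILS

Answer: Both A and B are false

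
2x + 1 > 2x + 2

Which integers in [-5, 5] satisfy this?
Over all integers in [-5, 5], LHS − RHS is largest at x = 0, where it equals -1:
x = 0: LHS = 2·0 + 1 = 1, RHS = 2·0 + 2 = 2; 1 > 2 — FAILS
At the ends of the range:
x = -5: LHS = 2·(-5) + 1 = -9, RHS = 2·(-5) + 2 = -8; -9 > -8 — FAILS
x = 5: LHS = 2·5 + 1 = 11, RHS = 2·5 + 2 = 12; 11 > 12 — FAILS
Hence LHS − RHS is never positive, i.e. LHS ≤ RHS throughout, so the claimed relation (>) fails for every integer in [-5, 5].

Answer: None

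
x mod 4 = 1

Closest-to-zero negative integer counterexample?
Testing negative integers from -1 downward:
x = -1: LHS = (-1) mod 4 = 3; 3 = 1 — FAILS  ← closest negative counterexample to 0

Answer: x = -1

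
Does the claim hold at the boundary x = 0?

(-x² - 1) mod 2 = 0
x = 0: LHS = (-0² - 1) mod 2 = (-1) mod 2 = 1; 1 = 0 — FAILS

The relation fails at x = 0, so x = 0 is a counterexample.

Answer: No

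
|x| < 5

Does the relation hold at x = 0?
x = 0: LHS = |0| = 0; 0 < 5 — holds

The relation is satisfied at x = 0.

Answer: Yes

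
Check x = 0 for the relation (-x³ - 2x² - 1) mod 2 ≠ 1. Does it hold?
x = 0: LHS = (-0³ - 2·0² - 1) mod 2 = (-1) mod 2 = 1; 1 ≠ 1 — FAILS

The relation fails at x = 0, so x = 0 is a counterexample.

Answer: No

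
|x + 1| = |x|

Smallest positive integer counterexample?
Testing positive integers:
x = 1: LHS = |1 + 1| = |2| = 2, RHS = |1| = 1; 2 = 1 — FAILS  ← smallest positive counterexample

Answer: x = 1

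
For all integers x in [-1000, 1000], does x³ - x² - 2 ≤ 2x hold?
The claim fails at x = 3:
x = 3: LHS = 3³ - 3² - 2 = 16, RHS = 2·3 = 6; 16 ≤ 6 — FAILS

Because a single integer refutes it, the statement is false.

Answer: False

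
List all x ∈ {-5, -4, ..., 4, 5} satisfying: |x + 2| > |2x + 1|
Holds for: {0}
Fails for: {-5, -4, -3, -2, -1, 1, 2, 3, 4, 5}

Answer: {0}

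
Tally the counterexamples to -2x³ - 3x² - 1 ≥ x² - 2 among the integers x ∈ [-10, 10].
Counterexamples in [-10, 10]: {-1, 1, 2, 3, 4, 5, 6, 7, 8, 9, 10}.

Counting them gives 11 values.

Answer: 11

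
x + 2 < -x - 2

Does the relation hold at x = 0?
x = 0: LHS = 0 + 2 = 2, RHS = -0 - 2 = -2; 2 < -2 — FAILS

The relation fails at x = 0, so x = 0 is a counterexample.

Answer: No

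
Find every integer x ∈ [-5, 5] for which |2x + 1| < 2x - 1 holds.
Over all integers in [-5, 5], LHS − RHS is smallest at x = 0, where it equals 2:
x = 0: LHS = |2·0 + 1| = |1| = 1, RHS = 2·0 - 1 = -1; 1 < -1 — FAILS
At the ends of the range:
x = -5: LHS = |2·(-5) + 1| = |-9| = 9, RHS = 2·(-5) - 1 = -11; 9 < -11 — FAILS
x = 5: LHS = |2·5 + 1| = |11| = 11, RHS = 2·5 - 1 = 9; 11 < 9 — FAILS
Hence LHS − RHS is never negative, i.e. LHS ≥ RHS throughout, so the claimed relation (<) fails for every integer in [-5, 5].

Answer: None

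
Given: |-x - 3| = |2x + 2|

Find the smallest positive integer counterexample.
Testing positive integers:
x = 1: LHS = |-1 - 3| = |-4| = 4, RHS = |2·1 + 2| = |4| = 4; 4 = 4 — holds
x = 2: LHS = |-2 - 3| = |-5| = 5, RHS = |2·2 + 2| = |6| = 6; 5 = 6 — FAILS  ← smallest positive counterexample

Answer: x = 2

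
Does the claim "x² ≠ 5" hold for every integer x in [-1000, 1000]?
Track d = LHS − RHS over the integers in [-1000, 1000]. Equality would need d = 0, but d changes sign only between consecutive integers, jumping over 0:
x = -3: LHS = (-3)² = 9; 9 ≠ 5 — holds  (d = 4)
x = -2: LHS = (-2)² = 4; 4 ≠ 5 — holds  (d = -1)
x = 2: LHS = 2² = 4; 4 ≠ 5 — holds  (d = -1)
x = 3: LHS = 3² = 9; 9 ≠ 5 — holds  (d = 4)
Away from these crossings d keeps a constant sign, and checking every integer in [-1000, 1000] confirms d ≠ 0 throughout. Hence the two sides are never equal, so the relation holds for every integer in [-1000, 1000].

No counterexample exists.

Answer: True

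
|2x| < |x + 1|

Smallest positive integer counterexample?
Testing positive integers:
x = 1: LHS = |2·1| = |2| = 2, RHS = |1 + 1| = |2| = 2; 2 < 2 — FAILS  ← smallest positive counterexample

Answer: x = 1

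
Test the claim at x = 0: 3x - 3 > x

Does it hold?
x = 0: LHS = 3·0 - 3 = -3; -3 > 0 — FAILS

The relation fails at x = 0, so x = 0 is a counterexample.

Answer: No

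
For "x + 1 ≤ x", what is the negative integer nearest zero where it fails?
Testing negative integers from -1 downward:
x = -1: LHS = (-1) + 1 = 0; 0 ≤ -1 — FAILS  ← closest negative counterexample to 0

Answer: x = -1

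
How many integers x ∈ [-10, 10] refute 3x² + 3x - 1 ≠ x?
Counterexamples in [-10, 10]: {-1}.

Counting them gives 1 values.

Answer: 1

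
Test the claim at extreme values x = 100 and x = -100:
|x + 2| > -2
x = 100: LHS = |100 + 2| = |102| = 102; 102 > -2 — holds
x = -100: LHS = |(-100) + 2| = |-98| = 98; 98 > -2 — holds

Answer: Yes, holds for both x = 100 and x = -100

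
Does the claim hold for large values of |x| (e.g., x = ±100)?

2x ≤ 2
x = 100: LHS = 2·100 = 200; 200 ≤ 2 — FAILS
x = -100: LHS = 2·(-100) = -200; -200 ≤ 2 — holds

Answer: Partially: fails for x = 100, holds for x = -100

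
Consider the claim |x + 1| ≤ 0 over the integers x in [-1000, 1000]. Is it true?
The claim fails at x = 0:
x = 0: LHS = |0 + 1| = |1| = 1; 1 ≤ 0 — FAILS

Because a single integer refutes it, the statement is false.

Answer: False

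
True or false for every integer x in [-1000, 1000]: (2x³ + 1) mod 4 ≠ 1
The claim fails at x = 0:
x = 0: LHS = (2·0³ + 1) mod 4 = 1 mod 4 = 1; 1 ≠ 1 — FAILS

Because a single integer refutes it, the statement is false.

Answer: False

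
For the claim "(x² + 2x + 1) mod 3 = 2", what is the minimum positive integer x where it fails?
Testing positive integers:
x = 1: LHS = (1² + 2·1 + 1) mod 3 = 4 mod 3 = 1; 1 = 2 — FAILS  ← smallest positive counterexample

Answer: x = 1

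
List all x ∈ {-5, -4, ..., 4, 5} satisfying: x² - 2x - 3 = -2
Track d = LHS − RHS over the integers in [-5, 5]. Equality would need d = 0, but d changes sign only between consecutive integers, jumping over 0:
x = -1: LHS = (-1)² - 2·(-1) - 3 = 0; 0 = -2 — FAILS  (d = 2)
x = 0: LHS = 0² - 2·0 - 3 = -3; -3 = -2 — FAILS  (d = -1)
x = 2: LHS = 2² - 2·2 - 3 = -3; -3 = -2 — FAILS  (d = -1)
x = 3: LHS = 3² - 2·3 - 3 = 0; 0 = -2 — FAILS  (d = 2)
Away from these crossings d keeps a constant sign, and checking every integer in [-5, 5] confirms d ≠ 0 throughout. Hence the two sides are never equal, so the claimed relation (=) fails for every integer in [-5, 5].

Answer: None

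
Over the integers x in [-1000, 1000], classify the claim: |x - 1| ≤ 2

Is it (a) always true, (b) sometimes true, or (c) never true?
Holds at x = 0: LHS = |0 - 1| = |-1| = 1; 1 ≤ 2 — holds
Fails at x = -2: LHS = |(-2) - 1| = |-3| = 3; 3 ≤ 2 — FAILS
It is satisfied by some integers in the range but not all.

Answer: Sometimes true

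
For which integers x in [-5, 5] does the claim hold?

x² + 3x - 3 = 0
Track d = LHS − RHS over the integers in [-5, 5]. Equality would need d = 0, but d changes sign only between consecutive integers, jumping over 0:
x = -4: LHS = (-4)² + 3·(-4) - 3 = 1; 1 = 0 — FAILS  (d = 1)
x = -3: LHS = (-3)² + 3·(-3) - 3 = -3; -3 = 0 — FAILS  (d = -3)
x = 0: LHS = 0² + 3·0 - 3 = -3; -3 = 0 — FAILS  (d = -3)
x = 1: LHS = 1² + 3·1 - 3 = 1; 1 = 0 — FAILS  (d = 1)
Away from these crossings d keeps a constant sign, and checking every integer in [-5, 5] confirms d ≠ 0 throughout. Hence the two sides are never equal, so the claimed relation (=) fails for every integer in [-5, 5].

Answer: None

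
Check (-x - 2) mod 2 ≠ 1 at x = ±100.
x = 100: LHS = (-100 - 2) mod 2 = (-102) mod 2 = 0; 0 ≠ 1 — holds
x = -100: LHS = (-(-100) - 2) mod 2 = 98 mod 2 = 0; 0 ≠ 1 — holds

Answer: Yes, holds for both x = 100 and x = -100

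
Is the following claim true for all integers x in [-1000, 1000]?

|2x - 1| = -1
The claim fails at x = 0:
x = 0: LHS = |2·0 - 1| = |-1| = 1; 1 = -1 — FAILS

Because a single integer refutes it, the statement is false.

Answer: False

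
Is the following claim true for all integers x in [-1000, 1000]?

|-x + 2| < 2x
The claim fails at x = 0:
x = 0: LHS = |-0 + 2| = |2| = 2, RHS = 2·0 = 0; 2 < 0 — FAILS

Because a single integer refutes it, the statement is false.

Answer: False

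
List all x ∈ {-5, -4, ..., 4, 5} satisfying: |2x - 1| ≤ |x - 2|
Holds for: {-1, 0, 1}
Fails for: {-5, -4, -3, -2, 2, 3, 4, 5}

Answer: {-1, 0, 1}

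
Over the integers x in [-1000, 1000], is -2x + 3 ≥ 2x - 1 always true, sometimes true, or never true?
Holds at x = 0: LHS = -2·0 + 3 = 3, RHS = 2·0 - 1 = -1; 3 ≥ -1 — holds
Fails at x = 2: LHS = -2·2 + 3 = -1, RHS = 2·2 - 1 = 3; -1 ≥ 3 — FAILS
It is satisfied by some integers in the range but not all.

Answer: Sometimes true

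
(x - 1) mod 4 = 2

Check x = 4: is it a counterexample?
Substitute x = 4 into the relation:
x = 4: LHS = (4 - 1) mod 4 = 3 mod 4 = 3; 3 = 2 — FAILS

Since the claim fails at x = 4, this value is a counterexample.

Answer: Yes, x = 4 is a counterexample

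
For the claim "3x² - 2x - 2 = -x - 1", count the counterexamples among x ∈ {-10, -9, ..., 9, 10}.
Counterexamples in [-10, 10]: {-10, -9, -8, -7, -6, -5, -4, -3, -2, -1, 0, 1, 2, 3, 4, 5, 6, 7, 8, 9, 10}.

Counting them gives 21 values.

Answer: 21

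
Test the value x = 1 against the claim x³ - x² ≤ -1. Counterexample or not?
Substitute x = 1 into the relation:
x = 1: LHS = 1³ - 1² = 0; 0 ≤ -1 — FAILS

Since the claim fails at x = 1, this value is a counterexample.

Answer: Yes, x = 1 is a counterexample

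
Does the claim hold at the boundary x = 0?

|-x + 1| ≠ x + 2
x = 0: LHS = |-0 + 1| = |1| = 1, RHS = 0 + 2 = 2; 1 ≠ 2 — holds

The relation is satisfied at x = 0.

Answer: Yes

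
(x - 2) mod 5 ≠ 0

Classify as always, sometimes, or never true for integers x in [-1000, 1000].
Holds at x = 0: LHS = (0 - 2) mod 5 = (-2) mod 5 = 3; 3 ≠ 0 — holds
Fails at x = 2: LHS = (2 - 2) mod 5 = 0 mod 5 = 0; 0 ≠ 0 — FAILS
It is satisfied by some integers in the range but not all.

Answer: Sometimes true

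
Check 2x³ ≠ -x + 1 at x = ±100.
x = 100: LHS = 2·100³ = 2000000, RHS = -100 + 1 = -99; 2000000 ≠ -99 — holds
x = -100: LHS = 2·(-100)³ = -2000000, RHS = -(-100) + 1 = 101; -2000000 ≠ 101 — holds

Answer: Yes, holds for both x = 100 and x = -100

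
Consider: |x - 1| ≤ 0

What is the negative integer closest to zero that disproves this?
Testing negative integers from -1 downward:
x = -1: LHS = |(-1) - 1| = |-2| = 2; 2 ≤ 0 — FAILS  ← closest negative counterexample to 0

Answer: x = -1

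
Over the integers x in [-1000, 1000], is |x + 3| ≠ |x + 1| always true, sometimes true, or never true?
Holds at x = 0: LHS = |0 + 3| = |3| = 3, RHS = |0 + 1| = |1| = 1; 3 ≠ 1 — holds
Fails at x = -2: LHS = |(-2) + 3| = |1| = 1, RHS = |(-2) + 1| = |-1| = 1; 1 ≠ 1 — FAILS
It is satisfied by some integers in the range but not all.

Answer: Sometimes true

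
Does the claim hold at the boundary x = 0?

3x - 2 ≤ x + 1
x = 0: LHS = 3·0 - 2 = -2, RHS = 0 + 1 = 1; -2 ≤ 1 — holds

The relation is satisfied at x = 0.

Answer: Yes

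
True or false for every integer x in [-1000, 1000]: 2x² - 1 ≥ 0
The claim fails at x = 0:
x = 0: LHS = 2·0² - 1 = -1; -1 ≥ 0 — FAILS

Because a single integer refutes it, the statement is false.

Answer: False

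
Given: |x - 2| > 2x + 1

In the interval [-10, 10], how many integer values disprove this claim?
Counterexamples in [-10, 10]: {1, 2, 3, 4, 5, 6, 7, 8, 9, 10}.

Counting them gives 10 values.

Answer: 10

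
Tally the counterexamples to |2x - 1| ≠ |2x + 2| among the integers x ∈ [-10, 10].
Track d = LHS − RHS over the integers in [-10, 10]. Equality would need d = 0, but d changes sign only between consecutive integers, jumping over 0:
x = -1: LHS = |2·(-1) - 1| = |-3| = 3, RHS = |2·(-1) + 2| = |0| = 0; 3 ≠ 0 — holds  (d = 3)
x = 0: LHS = |2·0 - 1| = |-1| = 1, RHS = |2·0 + 2| = |2| = 2; 1 ≠ 2 — holds  (d = -1)
Away from these crossings d keeps a constant sign, and checking every integer in [-10, 10] confirms d ≠ 0 throughout. Hence the two sides are never equal, so the relation holds for every integer in [-10, 10].

No counterexample appears in that range.

Answer: 0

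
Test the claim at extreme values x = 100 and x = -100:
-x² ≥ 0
x = 100: LHS = -100² = -10000; -10000 ≥ 0 — FAILS
x = -100: LHS = -(-100)² = -10000; -10000 ≥ 0 — FAILS

Answer: No, fails for both x = 100 and x = -100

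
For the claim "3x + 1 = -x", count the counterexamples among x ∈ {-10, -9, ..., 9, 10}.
Counterexamples in [-10, 10]: {-10, -9, -8, -7, -6, -5, -4, -3, -2, -1, 0, 1, 2, 3, 4, 5, 6, 7, 8, 9, 10}.

Counting them gives 21 values.

Answer: 21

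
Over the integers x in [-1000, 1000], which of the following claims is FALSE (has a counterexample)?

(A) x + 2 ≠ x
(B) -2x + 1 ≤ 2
(A) Over all integers in [-1000, 1000], LHS − RHS is always positive; it is smallest at x = 0, where it equals 2:
x = 0: LHS = 0 + 2 = 2; 2 ≠ 0 — holds
At the ends of the range:
x = -1000: LHS = (-1000) + 2 = -998; -998 ≠ -1000 — holds
x = 1000: LHS = 1000 + 2 = 1002; 1002 ≠ 1000 — holds
Hence LHS − RHS is never 0, i.e. the two sides are never equal, so the relation holds for every integer in [-1000, 1000].

(B) x = -1: LHS = -2·(-1) + 1 = 3; 3 ≤ 2 — FAILS

Only (B) has a counterexample.

Answer: B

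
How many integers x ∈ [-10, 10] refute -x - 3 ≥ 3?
Counterexamples in [-10, 10]: {-5, -4, -3, -2, -1, 0, 1, 2, 3, 4, 5, 6, 7, 8, 9, 10}.

Counting them gives 16 values.

Answer: 16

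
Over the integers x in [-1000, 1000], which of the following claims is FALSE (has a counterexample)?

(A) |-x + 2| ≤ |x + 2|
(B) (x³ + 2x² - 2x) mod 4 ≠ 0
(A) x = -1: LHS = |-(-1) + 2| = |3| = 3, RHS = |(-1) + 2| = |1| = 1; 3 ≤ 1 — FAILS
(B) x = 0: LHS = (0³ + 2·0² - 2·0) mod 4 = 0 mod 4 = 0; 0 ≠ 0 — FAILS

Answer: Both A and B are false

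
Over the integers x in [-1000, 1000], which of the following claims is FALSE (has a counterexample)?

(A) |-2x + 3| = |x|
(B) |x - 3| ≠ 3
(A) x = 0: LHS = |-2·0 + 3| = |3| = 3, RHS = |0| = 0; 3 = 0 — FAILS
(B) x = 0: LHS = |0 - 3| = |-3| = 3; 3 ≠ 3 — FAILS

Answer: Both A and B are false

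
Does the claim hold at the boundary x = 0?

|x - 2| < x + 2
x = 0: LHS = |0 - 2| = |-2| = 2, RHS = 0 + 2 = 2; 2 < 2 — FAILS

The relation fails at x = 0, so x = 0 is a counterexample.

Answer: No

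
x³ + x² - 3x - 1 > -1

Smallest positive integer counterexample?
Testing positive integers:
x = 1: LHS = 1³ + 1² - 3·1 - 1 = -2; -2 > -1 — FAILS  ← smallest positive counterexample

Answer: x = 1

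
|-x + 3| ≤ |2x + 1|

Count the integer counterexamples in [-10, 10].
Counterexamples in [-10, 10]: {-3, -2, -1, 0}.

Counting them gives 4 values.

Answer: 4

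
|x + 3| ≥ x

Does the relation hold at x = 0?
x = 0: LHS = |0 + 3| = |3| = 3; 3 ≥ 0 — holds

The relation is satisfied at x = 0.

Answer: Yes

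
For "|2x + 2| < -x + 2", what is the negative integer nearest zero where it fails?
Testing negative integers from -1 downward:
x = -1: LHS = |2·(-1) + 2| = |0| = 0, RHS = -(-1) + 2 = 3; 0 < 3 — holds
x = -2: LHS = |2·(-2) + 2| = |-2| = 2, RHS = -(-2) + 2 = 4; 2 < 4 — holds
x = -3: LHS = |2·(-3) + 2| = |-4| = 4, RHS = -(-3) + 2 = 5; 4 < 5 — holds
x = -4: LHS = |2·(-4) + 2| = |-6| = 6, RHS = -(-4) + 2 = 6; 6 < 6 — FAILS  ← closest negative counterexample to 0

Answer: x = -4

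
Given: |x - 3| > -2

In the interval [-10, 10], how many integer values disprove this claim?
An absolute value is never negative, so the left side is ≥ 0 for every x, while the right side is -2. Tightest case in [-10, 10] is x = 3:
x = 3: LHS = |3 - 3| = |0| = 0; 0 > -2 — holds
Hence LHS − RHS is never zero or negative, i.e. LHS > RHS throughout, so the relation holds for every integer in [-10, 10].

No counterexample appears in that range.

Answer: 0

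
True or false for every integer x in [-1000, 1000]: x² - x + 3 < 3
The claim fails at x = 0:
x = 0: LHS = 0² - 0 + 3 = 3; 3 < 3 — FAILS

Because a single integer refutes it, the statement is false.

Answer: False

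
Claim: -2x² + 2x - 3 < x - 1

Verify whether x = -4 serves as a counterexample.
Substitute x = -4 into the relation:
x = -4: LHS = -2·(-4)² + 2·(-4) - 3 = -43, RHS = (-4) - 1 = -5; -43 < -5 — holds

The relation holds at x = -4, so it is not a counterexample.

Answer: No, x = -4 is not a counterexample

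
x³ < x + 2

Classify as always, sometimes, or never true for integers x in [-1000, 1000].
Holds at x = 0: LHS = 0³ = 0, RHS = 0 + 2 = 2; 0 < 2 — holds
Fails at x = 2: LHS = 2³ = 8, RHS = 2 + 2 = 4; 8 < 4 — FAILS
It is satisfied by some integers in the range but not all.

Answer: Sometimes true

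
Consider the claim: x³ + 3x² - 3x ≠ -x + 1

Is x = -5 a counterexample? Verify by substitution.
Substitute x = -5 into the relation:
x = -5: LHS = (-5)³ + 3·(-5)² - 3·(-5) = -35, RHS = -(-5) + 1 = 6; -35 ≠ 6 — holds

The relation holds at x = -5, so it is not a counterexample.

Answer: No, x = -5 is not a counterexample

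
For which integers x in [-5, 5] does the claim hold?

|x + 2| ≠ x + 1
Over all integers in [-5, 5], LHS − RHS is always positive; it is smallest at x = 0, where it equals 1:
x = 0: LHS = |0 + 2| = |2| = 2, RHS = 0 + 1 = 1; 2 ≠ 1 — holds
At the ends of the range:
x = -5: LHS = |(-5) + 2| = |-3| = 3, RHS = (-5) + 1 = -4; 3 ≠ -4 — holds
x = 5: LHS = |5 + 2| = |7| = 7, RHS = 5 + 1 = 6; 7 ≠ 6 — holds
Hence LHS − RHS is never 0, i.e. the two sides are never equal, so the relation holds for every integer in [-5, 5].

Answer: All integers in [-5, 5]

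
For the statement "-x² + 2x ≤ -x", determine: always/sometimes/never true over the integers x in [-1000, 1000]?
Holds at x = 0: LHS = -0² + 2·0 = 0, RHS = -0 = 0; 0 ≤ 0 — holds
Fails at x = 1: LHS = -1² + 2·1 = 1; 1 ≤ -1 — FAILS
It is satisfied by some integers in the range but not all.

Answer: Sometimes true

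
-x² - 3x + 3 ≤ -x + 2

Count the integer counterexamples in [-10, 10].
Counterexamples in [-10, 10]: {-2, -1, 0}.

Counting them gives 3 values.

Answer: 3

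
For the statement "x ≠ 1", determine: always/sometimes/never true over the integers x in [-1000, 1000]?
Holds at x = 0: 0 ≠ 1 — holds
Fails at x = 1: 1 ≠ 1 — FAILS
It is satisfied by some integers in the range but not all.

Answer: Sometimes true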